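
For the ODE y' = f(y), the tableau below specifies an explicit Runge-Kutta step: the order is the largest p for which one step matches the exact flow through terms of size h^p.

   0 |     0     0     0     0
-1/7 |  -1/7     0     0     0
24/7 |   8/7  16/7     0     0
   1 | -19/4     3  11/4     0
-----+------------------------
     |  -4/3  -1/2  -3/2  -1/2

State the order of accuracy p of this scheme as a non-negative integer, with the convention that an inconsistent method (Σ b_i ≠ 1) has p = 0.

b = (-4/3, -1/2, -3/2, -1/2)
c = (0, -1/7, 24/7, 1)
Ac = (0, 0, -16/49, 9)
Σ b_i: (-4/3)·1 + (-1/2)·1 + (-3/2)·1 + (-1/2)·1 = -23/6 ≠ 1 ⇒ order 0.

0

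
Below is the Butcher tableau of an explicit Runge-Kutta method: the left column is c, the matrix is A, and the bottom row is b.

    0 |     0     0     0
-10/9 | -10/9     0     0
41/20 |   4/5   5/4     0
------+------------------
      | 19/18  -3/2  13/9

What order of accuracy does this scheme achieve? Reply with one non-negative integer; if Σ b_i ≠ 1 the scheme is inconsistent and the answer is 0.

1

b = (19/18, -3/2, 13/9)
c = (0, -10/9, 41/20)
Ac = (0, 0, -25/18)
Σ b_i: 19/18·1 + (-3/2)·1 + 13/9·1 = 1 ✓
b·c: (-3/2)·(-10/9) + 13/9·41/20 = 833/180 ≠ 1/2 ⇒ order 1.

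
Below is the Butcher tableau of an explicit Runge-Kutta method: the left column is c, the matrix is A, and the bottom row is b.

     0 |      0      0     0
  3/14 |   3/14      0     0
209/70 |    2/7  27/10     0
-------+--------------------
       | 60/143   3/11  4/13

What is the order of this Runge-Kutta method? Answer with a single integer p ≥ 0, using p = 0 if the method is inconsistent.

1

b = (60/143, 3/11, 4/13)
c = (0, 3/14, 209/70)
Ac = (0, 0, 81/140)
Σ b_i: 60/143·1 + 3/11·1 + 4/13·1 = 1 ✓
b·c: 3/11·3/14 + 4/13·209/70 = 9781/10010 ≠ 1/2 ⇒ order 1.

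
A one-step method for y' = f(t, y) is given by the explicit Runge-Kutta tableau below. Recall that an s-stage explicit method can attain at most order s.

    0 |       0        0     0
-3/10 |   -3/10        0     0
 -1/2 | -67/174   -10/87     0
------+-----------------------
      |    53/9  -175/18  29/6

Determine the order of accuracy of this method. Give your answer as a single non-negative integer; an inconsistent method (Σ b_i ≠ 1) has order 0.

b = (53/9, -175/18, 29/6)
c = (0, -3/10, -1/2)
Ac = (0, 0, 1/29)
Σ b_i: 53/9·1 + (-175/18)·1 + 29/6·1 = 1 ✓
b·c: (-175/18)·(-3/10) + 29/6·(-1/2) = 1/2 ✓
b·c²: (-175/18)·9/100 + 29/6·1/4 = 1/3 ✓
b·Ac: 29/6·1/29 = 1/6 ✓; 3 stages ⇒ order 3.

3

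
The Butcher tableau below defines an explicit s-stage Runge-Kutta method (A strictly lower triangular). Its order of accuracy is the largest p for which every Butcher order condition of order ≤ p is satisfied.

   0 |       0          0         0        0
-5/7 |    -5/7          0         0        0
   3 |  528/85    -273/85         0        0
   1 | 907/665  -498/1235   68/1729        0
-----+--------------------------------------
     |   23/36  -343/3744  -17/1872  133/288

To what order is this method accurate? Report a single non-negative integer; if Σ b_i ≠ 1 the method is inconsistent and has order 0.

4

b = (23/36, -343/3744, -17/1872, 133/288)
c = (0, -5/7, 3, 1)
Ac = (0, 0, 39/17, 54/133)
Σ b_i: 23/36·1 + (-343/3744)·1 + (-17/1872)·1 + 133/288·1 = 1 ✓
b·c: (-343/3744)·(-5/7) + (-17/1872)·3 + 133/288·1 = 1/2 ✓
b·c²: (-343/3744)·25/49 + (-17/1872)·9 + 133/288·1 = 1/3 ✓
b·Ac: (-17/1872)·39/17 + 133/288·54/133 = 1/6 ✓
b·c³: (-343/3744)·(-125/343) + (-17/1872)·27 + 133/288·1 = 1/4 ✓
b·(c∘Ac): (-17/1872)·117/17 + 133/288·54/133 = 1/8 ✓
b·Ac²: (-17/1872)·(-195/119) + 133/288·138/931 = 1/12 ✓
b·A²c: 133/288·12/133 = 1/24 ✓; 4 stages ⇒ order 4.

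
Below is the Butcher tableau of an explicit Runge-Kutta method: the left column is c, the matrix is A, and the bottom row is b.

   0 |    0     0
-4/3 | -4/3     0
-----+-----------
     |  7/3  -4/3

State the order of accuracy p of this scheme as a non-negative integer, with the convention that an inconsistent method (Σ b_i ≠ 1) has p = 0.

b = (7/3, -4/3)
c = (0, -4/3)
Σ b_i: 7/3·1 + (-4/3)·1 = 1 ✓
b·c: (-4/3)·(-4/3) = 16/9 ≠ 1/2 ⇒ order 1.

1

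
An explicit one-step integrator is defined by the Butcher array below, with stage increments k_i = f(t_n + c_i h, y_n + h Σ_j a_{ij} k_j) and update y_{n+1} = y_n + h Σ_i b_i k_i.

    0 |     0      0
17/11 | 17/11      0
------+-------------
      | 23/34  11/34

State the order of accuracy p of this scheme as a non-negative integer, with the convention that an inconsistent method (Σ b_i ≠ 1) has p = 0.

b = (23/34, 11/34)
c = (0, 17/11)
Σ b_i: 23/34·1 + 11/34·1 = 1 ✓
b·c: 11/34·17/11 = 1/2 ✓; 2 stages ⇒ order 2.

2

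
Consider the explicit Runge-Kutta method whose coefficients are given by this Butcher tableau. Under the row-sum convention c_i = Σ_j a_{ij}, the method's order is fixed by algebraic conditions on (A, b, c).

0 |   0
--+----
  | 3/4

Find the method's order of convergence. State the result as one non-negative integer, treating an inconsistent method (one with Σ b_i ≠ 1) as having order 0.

0

b = (3/4)
c = (0)
Σ b_i: 3/4·1 = 3/4 ≠ 1 ⇒ order 0.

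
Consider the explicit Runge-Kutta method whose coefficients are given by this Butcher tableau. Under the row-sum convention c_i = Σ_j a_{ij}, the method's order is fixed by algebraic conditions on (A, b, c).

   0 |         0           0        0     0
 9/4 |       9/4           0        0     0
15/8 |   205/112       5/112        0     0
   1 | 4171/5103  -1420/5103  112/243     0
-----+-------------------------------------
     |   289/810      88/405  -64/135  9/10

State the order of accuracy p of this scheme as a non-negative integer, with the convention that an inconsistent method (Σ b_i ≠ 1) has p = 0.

4

b = (289/810, 88/405, -64/135, 9/10)
c = (0, 9/4, 15/8, 1)
Ac = (0, 0, 45/448, 5/21)
Σ b_i: 289/810·1 + 88/405·1 + (-64/135)·1 + 9/10·1 = 1 ✓
b·c: 88/405·9/4 + (-64/135)·15/8 + 9/10·1 = 1/2 ✓
b·c²: 88/405·81/16 + (-64/135)·225/64 + 9/10·1 = 1/3 ✓
b·Ac: (-64/135)·45/448 + 9/10·5/21 = 1/6 ✓
b·c³: 88/405·729/64 + (-64/135)·3375/512 + 9/10·1 = 1/4 ✓
b·(c∘Ac): (-64/135)·675/3584 + 9/10·5/21 = 1/8 ✓
b·Ac²: (-64/135)·405/1792 + 9/10·40/189 = 1/12 ✓
b·A²c: 9/10·5/108 = 1/24 ✓; 4 stages ⇒ order 4.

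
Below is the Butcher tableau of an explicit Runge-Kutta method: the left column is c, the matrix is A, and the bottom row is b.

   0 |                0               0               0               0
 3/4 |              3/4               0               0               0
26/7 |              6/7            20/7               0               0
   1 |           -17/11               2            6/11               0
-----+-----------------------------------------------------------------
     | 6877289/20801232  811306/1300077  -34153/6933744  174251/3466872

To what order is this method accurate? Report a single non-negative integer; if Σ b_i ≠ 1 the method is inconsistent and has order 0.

b = (6877289/20801232, 811306/1300077, -34153/6933744, 174251/3466872)
c = (0, 3/4, 26/7, 1)
Ac = (0, 0, 15/7, 543/154)
Σ b_i: 6877289/20801232·1 + 811306/1300077·1 + (-34153/6933744)·1 + 174251/3466872·1 = 1 ✓
b·c: 811306/1300077·3/4 + (-34153/6933744)·26/7 + 174251/3466872·1 = 1/2 ✓
b·c²: 811306/1300077·9/16 + (-34153/6933744)·676/49 + 174251/3466872·1 = 1/3 ✓
b·Ac: (-34153/6933744)·15/7 + 174251/3466872·543/154 = 1/6 ✓
b·c³: 811306/1300077·27/64 + (-34153/6933744)·17576/343 + 174251/3466872·1 = 5934223/97072416 ≠ 1/4 ⇒ order 3.
b·(c∘Ac): (-34153/6933744)·390/49 + 174251/3466872·543/154 = 106331/770416 ≠ 1/8
b·Ac²: (-34153/6933744)·45/28 + 174251/3466872·37299/4312 = 863237/2022342 ≠ 1/12
b·A²c: 174251/3466872·90/77 = 11315/192604 ≠ 1/24

3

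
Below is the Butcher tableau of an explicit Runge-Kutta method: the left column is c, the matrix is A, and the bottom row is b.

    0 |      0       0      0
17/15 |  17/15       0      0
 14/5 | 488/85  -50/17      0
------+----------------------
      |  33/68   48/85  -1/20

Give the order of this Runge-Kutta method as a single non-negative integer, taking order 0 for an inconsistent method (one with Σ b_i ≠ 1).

b = (33/68, 48/85, -1/20)
c = (0, 17/15, 14/5)
Ac = (0, 0, -10/3)
Σ b_i: 33/68·1 + 48/85·1 + (-1/20)·1 = 1 ✓
b·c: 48/85·17/15 + (-1/20)·14/5 = 1/2 ✓
b·c²: 48/85·289/225 + (-1/20)·196/25 = 1/3 ✓
b·Ac: (-1/20)·(-10/3) = 1/6 ✓; 3 stages ⇒ order 3.

3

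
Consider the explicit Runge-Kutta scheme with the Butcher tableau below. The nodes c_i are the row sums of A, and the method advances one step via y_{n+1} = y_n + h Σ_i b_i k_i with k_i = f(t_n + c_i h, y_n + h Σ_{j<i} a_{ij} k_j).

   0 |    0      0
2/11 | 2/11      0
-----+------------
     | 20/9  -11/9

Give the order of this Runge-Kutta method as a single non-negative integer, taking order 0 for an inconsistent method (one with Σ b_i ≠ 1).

b = (20/9, -11/9)
c = (0, 2/11)
Σ b_i: 20/9·1 + (-11/9)·1 = 1 ✓
b·c: (-11/9)·2/11 = -2/9 ≠ 1/2 ⇒ order 1.

1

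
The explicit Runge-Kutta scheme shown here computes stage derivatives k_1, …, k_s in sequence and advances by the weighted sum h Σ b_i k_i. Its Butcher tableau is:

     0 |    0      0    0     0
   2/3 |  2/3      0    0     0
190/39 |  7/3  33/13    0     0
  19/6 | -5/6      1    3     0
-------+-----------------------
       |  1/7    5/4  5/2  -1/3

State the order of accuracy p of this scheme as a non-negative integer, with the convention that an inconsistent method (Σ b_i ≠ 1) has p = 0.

b = (1/7, 5/4, 5/2, -1/3)
c = (0, 2/3, 190/39, 19/6)
Ac = (0, 0, 22/13, 596/39)
Σ b_i: 1/7·1 + 5/4·1 + 5/2·1 + (-1/3)·1 = 299/84 ≠ 1 ⇒ order 0.

0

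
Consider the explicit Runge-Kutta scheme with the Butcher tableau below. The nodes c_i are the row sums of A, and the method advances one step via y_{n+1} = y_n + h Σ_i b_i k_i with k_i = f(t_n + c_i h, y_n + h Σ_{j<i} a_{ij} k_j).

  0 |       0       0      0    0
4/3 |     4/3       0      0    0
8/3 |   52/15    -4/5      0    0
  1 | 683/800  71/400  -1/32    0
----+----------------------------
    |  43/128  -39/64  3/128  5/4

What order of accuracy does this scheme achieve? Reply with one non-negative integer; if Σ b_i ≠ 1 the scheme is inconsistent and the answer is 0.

b = (43/128, -39/64, 3/128, 5/4)
c = (0, 4/3, 8/3, 1)
Ac = (0, 0, -16/15, 23/150)
Σ b_i: 43/128·1 + (-39/64)·1 + 3/128·1 + 5/4·1 = 1 ✓
b·c: (-39/64)·4/3 + 3/128·8/3 + 5/4·1 = 1/2 ✓
b·c²: (-39/64)·16/9 + 3/128·64/9 + 5/4·1 = 1/3 ✓
b·Ac: 3/128·(-16/15) + 5/4·23/150 = 1/6 ✓
b·c³: (-39/64)·64/27 + 3/128·512/27 + 5/4·1 = 1/4 ✓
b·(c∘Ac): 3/128·(-128/45) + 5/4·23/150 = 1/8 ✓
b·Ac²: 3/128·(-64/45) + 5/4·7/75 = 1/12 ✓
b·A²c: 5/4·1/30 = 1/24 ✓; 4 stages ⇒ order 4.

4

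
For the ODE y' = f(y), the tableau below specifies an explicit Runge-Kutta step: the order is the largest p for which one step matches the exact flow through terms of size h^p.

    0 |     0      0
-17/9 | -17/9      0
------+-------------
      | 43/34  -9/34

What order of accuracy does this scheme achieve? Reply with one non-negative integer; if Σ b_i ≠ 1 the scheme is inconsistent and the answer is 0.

b = (43/34, -9/34)
c = (0, -17/9)
Σ b_i: 43/34·1 + (-9/34)·1 = 1 ✓
b·c: (-9/34)·(-17/9) = 1/2 ✓; 2 stages ⇒ order 2.

2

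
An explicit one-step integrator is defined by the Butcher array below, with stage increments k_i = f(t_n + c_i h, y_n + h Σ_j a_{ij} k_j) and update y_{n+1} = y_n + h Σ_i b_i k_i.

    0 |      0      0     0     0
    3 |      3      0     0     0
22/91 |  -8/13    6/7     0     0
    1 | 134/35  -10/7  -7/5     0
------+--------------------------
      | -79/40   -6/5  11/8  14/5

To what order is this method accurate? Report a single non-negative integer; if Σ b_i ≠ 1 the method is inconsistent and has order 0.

b = (-79/40, -6/5, 11/8, 14/5)
c = (0, 3, 22/91, 1)
Ac = (0, 0, 18/7, -2104/455)
Σ b_i: (-79/40)·1 + (-6/5)·1 + 11/8·1 + 14/5·1 = 1 ✓
b·c: (-6/5)·3 + 11/8·22/91 + 14/5·1 = -851/1820 ≠ 1/2 ⇒ order 1.

1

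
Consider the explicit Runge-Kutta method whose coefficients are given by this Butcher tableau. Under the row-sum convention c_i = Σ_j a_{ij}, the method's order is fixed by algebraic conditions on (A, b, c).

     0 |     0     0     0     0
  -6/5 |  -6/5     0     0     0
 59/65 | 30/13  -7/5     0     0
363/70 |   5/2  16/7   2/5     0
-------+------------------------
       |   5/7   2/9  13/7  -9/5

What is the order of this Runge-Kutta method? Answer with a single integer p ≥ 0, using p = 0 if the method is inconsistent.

b = (5/7, 2/9, 13/7, -9/5)
c = (0, -6/5, 59/65, 363/70)
Ac = (0, 0, 42/25, -5414/2275)
Σ b_i: 5/7·1 + 2/9·1 + 13/7·1 + (-9/5)·1 = 313/315 ≠ 1 ⇒ order 0.

0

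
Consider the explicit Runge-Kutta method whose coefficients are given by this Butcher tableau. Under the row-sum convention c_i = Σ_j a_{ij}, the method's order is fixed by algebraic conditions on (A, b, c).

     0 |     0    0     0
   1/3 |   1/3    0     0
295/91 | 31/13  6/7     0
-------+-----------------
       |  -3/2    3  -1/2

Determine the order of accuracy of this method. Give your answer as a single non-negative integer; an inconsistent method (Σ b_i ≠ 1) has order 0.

1

b = (-3/2, 3, -1/2)
c = (0, 1/3, 295/91)
Ac = (0, 0, 2/7)
Σ b_i: (-3/2)·1 + 3·1 + (-1/2)·1 = 1 ✓
b·c: 3·1/3 + (-1/2)·295/91 = -113/182 ≠ 1/2 ⇒ order 1.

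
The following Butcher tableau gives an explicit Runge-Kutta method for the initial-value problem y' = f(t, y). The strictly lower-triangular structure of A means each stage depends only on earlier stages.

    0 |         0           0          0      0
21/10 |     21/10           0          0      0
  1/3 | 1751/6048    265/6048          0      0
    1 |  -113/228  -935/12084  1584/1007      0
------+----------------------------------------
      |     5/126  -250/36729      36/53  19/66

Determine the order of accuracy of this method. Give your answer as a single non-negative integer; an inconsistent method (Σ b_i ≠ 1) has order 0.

4

b = (5/126, -250/36729, 36/53, 19/66)
c = (0, 21/10, 1/3, 1)
Ac = (0, 0, 53/576, 55/152)
Σ b_i: 5/126·1 + (-250/36729)·1 + 36/53·1 + 19/66·1 = 1 ✓
b·c: (-250/36729)·21/10 + 36/53·1/3 + 19/66·1 = 1/2 ✓
b·c²: (-250/36729)·441/100 + 36/53·1/9 + 19/66·1 = 1/3 ✓
b·Ac: 36/53·53/576 + 19/66·55/152 = 1/6 ✓
b·c³: (-250/36729)·9261/1000 + 36/53·1/27 + 19/66·1 = 1/4 ✓
b·(c∘Ac): 36/53·53/1728 + 19/66·55/152 = 1/8 ✓
b·Ac²: 36/53·371/1920 + 19/66·(-253/1520) = 1/12 ✓
b·A²c: 19/66·11/76 = 1/24 ✓; 4 stages ⇒ order 4.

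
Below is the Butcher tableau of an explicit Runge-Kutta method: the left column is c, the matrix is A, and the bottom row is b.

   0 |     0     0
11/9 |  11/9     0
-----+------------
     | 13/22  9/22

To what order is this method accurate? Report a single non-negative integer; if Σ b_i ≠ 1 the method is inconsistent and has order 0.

2

b = (13/22, 9/22)
c = (0, 11/9)
Σ b_i: 13/22·1 + 9/22·1 = 1 ✓
b·c: 9/22·11/9 = 1/2 ✓; 2 stages ⇒ order 2.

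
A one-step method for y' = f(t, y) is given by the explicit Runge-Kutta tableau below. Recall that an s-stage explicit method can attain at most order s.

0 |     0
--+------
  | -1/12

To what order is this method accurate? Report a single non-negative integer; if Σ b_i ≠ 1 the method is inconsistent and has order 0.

0

b = (-1/12)
c = (0)
Σ b_i: (-1/12)·1 = -1/12 ≠ 1 ⇒ order 0.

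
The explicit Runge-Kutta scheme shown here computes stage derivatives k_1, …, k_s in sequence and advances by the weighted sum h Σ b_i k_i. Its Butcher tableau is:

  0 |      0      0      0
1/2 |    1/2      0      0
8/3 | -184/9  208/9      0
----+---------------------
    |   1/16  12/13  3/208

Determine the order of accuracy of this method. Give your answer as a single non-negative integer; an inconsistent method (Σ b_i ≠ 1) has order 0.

3

b = (1/16, 12/13, 3/208)
c = (0, 1/2, 8/3)
Ac = (0, 0, 104/9)
Σ b_i: 1/16·1 + 12/13·1 + 3/208·1 = 1 ✓
b·c: 12/13·1/2 + 3/208·8/3 = 1/2 ✓
b·c²: 12/13·1/4 + 3/208·64/9 = 1/3 ✓
b·Ac: 3/208·104/9 = 1/6 ✓; 3 stages ⇒ order 3.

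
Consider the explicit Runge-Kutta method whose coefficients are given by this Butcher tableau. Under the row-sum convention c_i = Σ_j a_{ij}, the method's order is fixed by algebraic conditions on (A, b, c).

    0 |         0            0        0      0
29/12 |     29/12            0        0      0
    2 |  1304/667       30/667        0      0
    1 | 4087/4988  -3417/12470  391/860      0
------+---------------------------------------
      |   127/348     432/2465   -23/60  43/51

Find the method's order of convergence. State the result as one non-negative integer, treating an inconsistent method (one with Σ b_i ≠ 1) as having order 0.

4

b = (127/348, 432/2465, -23/60, 43/51)
c = (0, 29/12, 2, 1)
Ac = (0, 0, 5/46, 85/344)
Σ b_i: 127/348·1 + 432/2465·1 + (-23/60)·1 + 43/51·1 = 1 ✓
b·c: 432/2465·29/12 + (-23/60)·2 + 43/51·1 = 1/2 ✓
b·c²: 432/2465·841/144 + (-23/60)·4 + 43/51·1 = 1/3 ✓
b·Ac: (-23/60)·5/46 + 43/51·85/344 = 1/6 ✓
b·c³: 432/2465·24389/1728 + (-23/60)·8 + 43/51·1 = 1/4 ✓
b·(c∘Ac): (-23/60)·5/23 + 43/51·85/344 = 1/8 ✓
b·Ac²: (-23/60)·145/552 + 43/51·901/4128 = 1/12 ✓
b·A²c: 43/51·17/344 = 1/24 ✓; 4 stages ⇒ order 4.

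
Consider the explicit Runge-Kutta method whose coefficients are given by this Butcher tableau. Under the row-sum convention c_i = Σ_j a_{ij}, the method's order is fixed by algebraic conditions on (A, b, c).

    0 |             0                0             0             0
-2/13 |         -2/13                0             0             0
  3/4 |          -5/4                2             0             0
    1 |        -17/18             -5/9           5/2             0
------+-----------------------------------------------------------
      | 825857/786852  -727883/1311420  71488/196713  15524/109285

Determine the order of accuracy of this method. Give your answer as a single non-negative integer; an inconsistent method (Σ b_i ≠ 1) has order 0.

3

b = (825857/786852, -727883/1311420, 71488/196713, 15524/109285)
c = (0, -2/13, 3/4, 1)
Ac = (0, 0, -4/13, 1835/936)
Σ b_i: 825857/786852·1 + (-727883/1311420)·1 + 71488/196713·1 + 15524/109285·1 = 1 ✓
b·c: (-727883/1311420)·(-2/13) + 71488/196713·3/4 + 15524/109285·1 = 1/2 ✓
b·c²: (-727883/1311420)·4/169 + 71488/196713·9/16 + 15524/109285·1 = 1/3 ✓
b·Ac: 71488/196713·(-4/13) + 15524/109285·1835/936 = 1/6 ✓
b·c³: (-727883/1311420)·(-8/2197) + 71488/196713·27/64 + 15524/109285·1 = 253499/852423 ≠ 1/4 ⇒ order 3.
b·(c∘Ac): 71488/196713·(-3/13) + 15524/109285·1835/936 = 995399/5114538 ≠ 1/8
b·Ac²: 71488/196713·8/169 + 15524/109285·67805/48672 = 1466807/6819384 ≠ 1/12
b·A²c: 15524/109285·(-10/13) = -31048/284141 ≠ 1/24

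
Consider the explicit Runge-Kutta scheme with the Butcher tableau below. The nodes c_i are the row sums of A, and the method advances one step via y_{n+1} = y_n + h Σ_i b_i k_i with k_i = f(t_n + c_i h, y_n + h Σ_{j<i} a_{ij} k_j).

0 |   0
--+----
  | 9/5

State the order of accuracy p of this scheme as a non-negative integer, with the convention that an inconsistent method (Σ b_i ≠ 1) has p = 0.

0

b = (9/5)
c = (0)
Σ b_i: 9/5·1 = 9/5 ≠ 1 ⇒ order 0.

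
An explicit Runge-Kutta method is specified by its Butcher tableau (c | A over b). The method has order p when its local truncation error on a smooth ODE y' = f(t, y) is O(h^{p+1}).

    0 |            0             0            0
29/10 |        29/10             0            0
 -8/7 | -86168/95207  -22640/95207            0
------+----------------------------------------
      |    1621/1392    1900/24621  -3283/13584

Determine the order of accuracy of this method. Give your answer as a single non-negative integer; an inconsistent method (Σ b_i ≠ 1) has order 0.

3

b = (1621/1392, 1900/24621, -3283/13584)
c = (0, 29/10, -8/7)
Ac = (0, 0, -2264/3283)
Σ b_i: 1621/1392·1 + 1900/24621·1 + (-3283/13584)·1 = 1 ✓
b·c: 1900/24621·29/10 + (-3283/13584)·(-8/7) = 1/2 ✓
b·c²: 1900/24621·841/100 + (-3283/13584)·64/49 = 1/3 ✓
b·Ac: (-3283/13584)·(-2264/3283) = 1/6 ✓; 3 stages ⇒ order 3.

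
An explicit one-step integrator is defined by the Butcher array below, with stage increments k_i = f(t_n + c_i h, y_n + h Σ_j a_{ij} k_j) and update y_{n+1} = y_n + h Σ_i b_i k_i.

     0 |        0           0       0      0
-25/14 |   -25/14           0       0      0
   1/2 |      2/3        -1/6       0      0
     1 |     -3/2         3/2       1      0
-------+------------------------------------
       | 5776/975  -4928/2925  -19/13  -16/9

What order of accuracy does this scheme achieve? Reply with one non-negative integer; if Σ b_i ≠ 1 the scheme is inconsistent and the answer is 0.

2

b = (5776/975, -4928/2925, -19/13, -16/9)
c = (0, -25/14, 1/2, 1)
Ac = (0, 0, 25/84, -61/28)
Σ b_i: 5776/975·1 + (-4928/2925)·1 + (-19/13)·1 + (-16/9)·1 = 1 ✓
b·c: (-4928/2925)·(-25/14) + (-19/13)·1/2 + (-16/9)·1 = 1/2 ✓
b·c²: (-4928/2925)·625/196 + (-19/13)·1/4 + (-16/9)·1 = -8207/1092 ≠ 1/3 ⇒ order 2.
b·Ac: (-19/13)·25/84 + (-16/9)·(-61/28) = 1609/468 ≠ 1/6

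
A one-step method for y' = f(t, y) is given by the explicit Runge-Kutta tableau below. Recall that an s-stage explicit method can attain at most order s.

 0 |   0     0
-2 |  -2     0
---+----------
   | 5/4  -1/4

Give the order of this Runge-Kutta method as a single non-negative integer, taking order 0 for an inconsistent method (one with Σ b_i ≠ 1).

b = (5/4, -1/4)
c = (0, -2)
Σ b_i: 5/4·1 + (-1/4)·1 = 1 ✓
b·c: (-1/4)·(-2) = 1/2 ✓; 2 stages ⇒ order 2.

2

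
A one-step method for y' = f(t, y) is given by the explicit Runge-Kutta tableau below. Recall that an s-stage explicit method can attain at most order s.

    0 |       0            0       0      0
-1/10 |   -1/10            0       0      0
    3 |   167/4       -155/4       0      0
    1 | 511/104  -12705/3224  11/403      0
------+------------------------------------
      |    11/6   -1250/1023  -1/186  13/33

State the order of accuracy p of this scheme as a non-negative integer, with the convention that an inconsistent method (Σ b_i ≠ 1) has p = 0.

4

b = (11/6, -1250/1023, -1/186, 13/33)
c = (0, -1/10, 3, 1)
Ac = (0, 0, 31/8, 99/208)
Σ b_i: 11/6·1 + (-1250/1023)·1 + (-1/186)·1 + 13/33·1 = 1 ✓
b·c: (-1250/1023)·(-1/10) + (-1/186)·3 + 13/33·1 = 1/2 ✓
b·c²: (-1250/1023)·1/100 + (-1/186)·9 + 13/33·1 = 1/3 ✓
b·Ac: (-1/186)·31/8 + 13/33·99/208 = 1/6 ✓
b·c³: (-1250/1023)·(-1/1000) + (-1/186)·27 + 13/33·1 = 1/4 ✓
b·(c∘Ac): (-1/186)·93/8 + 13/33·99/208 = 1/8 ✓
b·Ac²: (-1/186)·(-31/80) + 13/33·33/160 = 1/12 ✓
b·A²c: 13/33·11/104 = 1/24 ✓; 4 stages ⇒ order 4.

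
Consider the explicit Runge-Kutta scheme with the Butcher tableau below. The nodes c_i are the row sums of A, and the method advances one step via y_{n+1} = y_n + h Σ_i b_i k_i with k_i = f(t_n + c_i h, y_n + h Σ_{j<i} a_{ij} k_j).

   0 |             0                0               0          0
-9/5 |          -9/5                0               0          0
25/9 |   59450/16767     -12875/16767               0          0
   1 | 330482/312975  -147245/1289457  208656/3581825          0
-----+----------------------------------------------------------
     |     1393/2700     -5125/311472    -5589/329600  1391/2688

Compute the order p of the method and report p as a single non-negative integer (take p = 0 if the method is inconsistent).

4

b = (1393/2700, -5125/311472, -5589/329600, 1391/2688)
c = (0, -9/5, 25/9, 1)
Ac = (0, 0, 2575/1863, 511/1391)
Σ b_i: 1393/2700·1 + (-5125/311472)·1 + (-5589/329600)·1 + 1391/2688·1 = 1 ✓
b·c: (-5125/311472)·(-9/5) + (-5589/329600)·25/9 + 1391/2688·1 = 1/2 ✓
b·c²: (-5125/311472)·81/25 + (-5589/329600)·625/81 + 1391/2688·1 = 1/3 ✓
b·Ac: (-5589/329600)·2575/1863 + 1391/2688·511/1391 = 1/6 ✓
b·c³: (-5125/311472)·(-729/125) + (-5589/329600)·15625/729 + 1391/2688·1 = 1/4 ✓
b·(c∘Ac): (-5589/329600)·64375/16767 + 1391/2688·511/1391 = 1/8 ✓
b·Ac²: (-5589/329600)·(-515/207) + 1391/2688·553/6955 = 1/12 ✓
b·A²c: 1391/2688·112/1391 = 1/24 ✓; 4 stages ⇒ order 4.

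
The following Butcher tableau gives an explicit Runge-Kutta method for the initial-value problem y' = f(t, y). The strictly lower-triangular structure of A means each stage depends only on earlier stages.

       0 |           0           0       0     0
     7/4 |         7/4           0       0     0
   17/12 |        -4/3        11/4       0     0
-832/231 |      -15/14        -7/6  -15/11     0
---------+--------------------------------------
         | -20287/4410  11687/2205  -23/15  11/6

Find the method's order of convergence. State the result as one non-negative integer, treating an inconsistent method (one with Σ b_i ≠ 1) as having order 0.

2

b = (-20287/4410, 11687/2205, -23/15, 11/6)
c = (0, 7/4, 17/12, -832/231)
Ac = (0, 0, 77/16, -1049/264)
Σ b_i: (-20287/4410)·1 + 11687/2205·1 + (-23/15)·1 + 11/6·1 = 1 ✓
b·c: 11687/2205·7/4 + (-23/15)·17/12 + 11/6·(-832/231) = 1/2 ✓
b·c²: 11687/2205·49/16 + (-23/15)·289/144 + 11/6·692224/53361 = 2389117/64680 ≠ 1/3 ⇒ order 2.
b·Ac: (-23/15)·77/16 + 11/6·(-1049/264) = -5279/360 ≠ 1/6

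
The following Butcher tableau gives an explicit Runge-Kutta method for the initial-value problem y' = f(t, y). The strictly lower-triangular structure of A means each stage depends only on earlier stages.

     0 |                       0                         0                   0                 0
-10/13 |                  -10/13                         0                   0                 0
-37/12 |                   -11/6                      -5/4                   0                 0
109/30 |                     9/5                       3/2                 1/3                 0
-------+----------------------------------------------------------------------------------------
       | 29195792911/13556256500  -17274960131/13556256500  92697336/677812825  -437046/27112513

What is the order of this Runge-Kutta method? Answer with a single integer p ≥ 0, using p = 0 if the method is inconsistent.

b = (29195792911/13556256500, -17274960131/13556256500, 92697336/677812825, -437046/27112513)
c = (0, -10/13, -37/12, 109/30)
Ac = (0, 0, 25/26, -1021/468)
Σ b_i: 29195792911/13556256500·1 + (-17274960131/13556256500)·1 + 92697336/677812825·1 + (-437046/27112513)·1 = 1 ✓
b·c: (-17274960131/13556256500)·(-10/13) + 92697336/677812825·(-37/12) + (-437046/27112513)·109/30 = 1/2 ✓
b·c²: (-17274960131/13556256500)·100/169 + 92697336/677812825·1369/144 + (-437046/27112513)·11881/900 = 1/3 ✓
b·Ac: 92697336/677812825·25/26 + (-437046/27112513)·(-1021/468) = 1/6 ✓
b·c³: (-17274960131/13556256500)·(-1000/2197) + 92697336/677812825·(-50653/1728) + (-437046/27112513)·1295029/27000 = -13329378161219/3172164021000 ≠ 1/4 ⇒ order 3.
b·(c∘Ac): 92697336/677812825·(-925/312) + (-437046/27112513)·(-111289/14040) = -1355162207/4880252340 ≠ 1/8
b·Ac²: 92697336/677812825·(-125/169) + (-437046/27112513)·296161/73008 = -4226438797/25377312168 ≠ 1/12
b·A²c: (-437046/27112513)·25/78 = -1821025/352462669 ≠ 1/24

3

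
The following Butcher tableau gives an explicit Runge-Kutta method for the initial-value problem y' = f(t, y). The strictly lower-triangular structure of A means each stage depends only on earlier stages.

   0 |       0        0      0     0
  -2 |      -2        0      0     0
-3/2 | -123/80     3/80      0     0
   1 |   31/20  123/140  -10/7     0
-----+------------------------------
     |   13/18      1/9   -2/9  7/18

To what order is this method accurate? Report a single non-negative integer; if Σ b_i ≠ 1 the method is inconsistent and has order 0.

b = (13/18, 1/9, -2/9, 7/18)
c = (0, -2, -3/2, 1)
Ac = (0, 0, -3/40, 27/70)
Σ b_i: 13/18·1 + 1/9·1 + (-2/9)·1 + 7/18·1 = 1 ✓
b·c: 1/9·(-2) + (-2/9)·(-3/2) + 7/18·1 = 1/2 ✓
b·c²: 1/9·4 + (-2/9)·9/4 + 7/18·1 = 1/3 ✓
b·Ac: (-2/9)·(-3/40) + 7/18·27/70 = 1/6 ✓
b·c³: 1/9·(-8) + (-2/9)·(-27/8) + 7/18·1 = 1/4 ✓
b·(c∘Ac): (-2/9)·9/80 + 7/18·27/70 = 1/8 ✓
b·Ac²: (-2/9)·3/20 + 7/18·3/10 = 1/12 ✓
b·A²c: 7/18·3/28 = 1/24 ✓; 4 stages ⇒ order 4.

4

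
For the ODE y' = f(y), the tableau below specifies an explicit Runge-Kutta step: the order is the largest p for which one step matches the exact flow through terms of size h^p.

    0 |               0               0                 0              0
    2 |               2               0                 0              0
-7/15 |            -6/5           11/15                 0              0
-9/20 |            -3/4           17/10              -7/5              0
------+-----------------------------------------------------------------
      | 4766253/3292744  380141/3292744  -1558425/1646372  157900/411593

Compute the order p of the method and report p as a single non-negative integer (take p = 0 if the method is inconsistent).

b = (4766253/3292744, 380141/3292744, -1558425/1646372, 157900/411593)
c = (0, 2, -7/15, -9/20)
Ac = (0, 0, 22/15, 304/75)
Σ b_i: 4766253/3292744·1 + 380141/3292744·1 + (-1558425/1646372)·1 + 157900/411593·1 = 1 ✓
b·c: 380141/3292744·2 + (-1558425/1646372)·(-7/15) + 157900/411593·(-9/20) = 1/2 ✓
b·c²: 380141/3292744·4 + (-1558425/1646372)·49/225 + 157900/411593·81/400 = 1/3 ✓
b·Ac: (-1558425/1646372)·22/15 + 157900/411593·304/75 = 1/6 ✓
b·c³: 380141/3292744·8 + (-1558425/1646372)·(-343/3375) + 157900/411593·(-729/8000) = 41692927/42335280 ≠ 1/4 ⇒ order 3.
b·(c∘Ac): (-1558425/1646372)·(-154/225) + 157900/411593·(-228/125) = -640373/12347790 ≠ 1/8
b·Ac²: (-1558425/1646372)·44/15 + 157900/411593·7307/1125 = -753859/2645955 ≠ 1/12
b·A²c: 157900/411593·(-154/75) = -138952/176397 ≠ 1/24

3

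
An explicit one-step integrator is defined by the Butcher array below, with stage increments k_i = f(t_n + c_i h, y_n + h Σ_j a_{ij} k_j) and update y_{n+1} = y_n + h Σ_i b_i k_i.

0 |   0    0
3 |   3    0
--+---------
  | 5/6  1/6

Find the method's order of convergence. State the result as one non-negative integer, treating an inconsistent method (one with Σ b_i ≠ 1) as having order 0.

2

b = (5/6, 1/6)
c = (0, 3)
Σ b_i: 5/6·1 + 1/6·1 = 1 ✓
b·c: 1/6·3 = 1/2 ✓; 2 stages ⇒ order 2.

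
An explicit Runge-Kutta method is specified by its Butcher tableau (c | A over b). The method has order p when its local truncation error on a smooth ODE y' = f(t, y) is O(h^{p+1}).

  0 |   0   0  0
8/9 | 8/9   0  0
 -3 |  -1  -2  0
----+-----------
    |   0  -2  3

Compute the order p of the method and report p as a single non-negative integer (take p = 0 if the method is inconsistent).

b = (0, -2, 3)
c = (0, 8/9, -3)
Ac = (0, 0, -16/9)
Σ b_i: (-2)·1 + 3·1 = 1 ✓
b·c: (-2)·8/9 + 3·(-3) = -97/9 ≠ 1/2 ⇒ order 1.

1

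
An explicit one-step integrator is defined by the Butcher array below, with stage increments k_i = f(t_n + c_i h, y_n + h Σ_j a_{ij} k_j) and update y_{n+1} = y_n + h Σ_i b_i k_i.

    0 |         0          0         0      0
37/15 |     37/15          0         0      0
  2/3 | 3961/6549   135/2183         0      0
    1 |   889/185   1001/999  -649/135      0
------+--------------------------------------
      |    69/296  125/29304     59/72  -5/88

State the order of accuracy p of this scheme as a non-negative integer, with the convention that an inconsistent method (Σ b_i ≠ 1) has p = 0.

4

b = (69/296, 125/29304, 59/72, -5/88)
c = (0, 37/15, 2/3, 1)
Ac = (0, 0, 9/59, -11/15)
Σ b_i: 69/296·1 + 125/29304·1 + 59/72·1 + (-5/88)·1 = 1 ✓
b·c: 125/29304·37/15 + 59/72·2/3 + (-5/88)·1 = 1/2 ✓
b·c²: 125/29304·1369/225 + 59/72·4/9 + (-5/88)·1 = 1/3 ✓
b·Ac: 59/72·9/59 + (-5/88)·(-11/15) = 1/6 ✓
b·c³: 125/29304·50653/3375 + 59/72·8/27 + (-5/88)·1 = 1/4 ✓
b·(c∘Ac): 59/72·6/59 + (-5/88)·(-11/15) = 1/8 ✓
b·Ac²: 59/72·111/295 + (-5/88)·99/25 = 1/12 ✓
b·A²c: (-5/88)·(-11/15) = 1/24 ✓; 4 stages ⇒ order 4.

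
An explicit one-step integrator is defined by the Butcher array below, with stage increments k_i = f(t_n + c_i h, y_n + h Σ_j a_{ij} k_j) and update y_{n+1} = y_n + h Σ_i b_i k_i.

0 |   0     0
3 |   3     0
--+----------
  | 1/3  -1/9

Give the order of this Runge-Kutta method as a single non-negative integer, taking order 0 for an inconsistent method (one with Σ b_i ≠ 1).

b = (1/3, -1/9)
c = (0, 3)
Σ b_i: 1/3·1 + (-1/9)·1 = 2/9 ≠ 1 ⇒ order 0.

0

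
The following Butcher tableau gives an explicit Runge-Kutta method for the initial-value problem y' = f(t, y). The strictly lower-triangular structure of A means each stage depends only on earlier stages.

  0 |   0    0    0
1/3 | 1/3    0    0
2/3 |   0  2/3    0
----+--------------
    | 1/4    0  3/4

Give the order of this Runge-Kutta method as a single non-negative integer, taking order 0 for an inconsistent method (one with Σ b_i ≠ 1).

3

b = (1/4, 0, 3/4)
c = (0, 1/3, 2/3)
Ac = (0, 0, 2/9)
Σ b_i: 1/4·1 + 3/4·1 = 1 ✓
b·c: 3/4·2/3 = 1/2 ✓
b·c²: 3/4·4/9 = 1/3 ✓
b·Ac: 3/4·2/9 = 1/6 ✓; 3 stages ⇒ order 3.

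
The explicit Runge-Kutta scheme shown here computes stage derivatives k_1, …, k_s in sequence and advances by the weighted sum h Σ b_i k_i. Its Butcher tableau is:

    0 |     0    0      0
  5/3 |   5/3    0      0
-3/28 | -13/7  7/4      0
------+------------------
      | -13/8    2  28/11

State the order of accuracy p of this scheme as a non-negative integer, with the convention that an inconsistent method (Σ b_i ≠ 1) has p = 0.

b = (-13/8, 2, 28/11)
c = (0, 5/3, -3/28)
Ac = (0, 0, 35/12)
Σ b_i: (-13/8)·1 + 2·1 + 28/11·1 = 257/88 ≠ 1 ⇒ order 0.

0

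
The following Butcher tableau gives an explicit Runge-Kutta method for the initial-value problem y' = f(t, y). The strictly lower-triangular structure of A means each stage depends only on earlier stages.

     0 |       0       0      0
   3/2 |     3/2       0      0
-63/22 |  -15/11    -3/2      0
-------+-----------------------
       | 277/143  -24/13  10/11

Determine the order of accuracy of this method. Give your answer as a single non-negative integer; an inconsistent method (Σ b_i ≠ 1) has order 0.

1

b = (277/143, -24/13, 10/11)
c = (0, 3/2, -63/22)
Ac = (0, 0, -9/4)
Σ b_i: 277/143·1 + (-24/13)·1 + 10/11·1 = 1 ✓
b·c: (-24/13)·3/2 + 10/11·(-63/22) = -8451/1573 ≠ 1/2 ⇒ order 1.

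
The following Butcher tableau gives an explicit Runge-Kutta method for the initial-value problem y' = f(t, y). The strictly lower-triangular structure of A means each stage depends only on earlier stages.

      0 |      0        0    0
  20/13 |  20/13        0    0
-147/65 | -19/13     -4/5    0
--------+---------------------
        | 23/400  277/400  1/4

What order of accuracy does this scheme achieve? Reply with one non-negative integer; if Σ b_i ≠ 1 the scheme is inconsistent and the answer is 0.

2

b = (23/400, 277/400, 1/4)
c = (0, 20/13, -147/65)
Ac = (0, 0, -16/13)
Σ b_i: 23/400·1 + 277/400·1 + 1/4·1 = 1 ✓
b·c: 277/400·20/13 + 1/4·(-147/65) = 1/2 ✓
b·c²: 277/400·400/169 + 1/4·21609/4225 = 3793/1300 ≠ 1/3 ⇒ order 2.
b·Ac: 1/4·(-16/13) = -4/13 ≠ 1/6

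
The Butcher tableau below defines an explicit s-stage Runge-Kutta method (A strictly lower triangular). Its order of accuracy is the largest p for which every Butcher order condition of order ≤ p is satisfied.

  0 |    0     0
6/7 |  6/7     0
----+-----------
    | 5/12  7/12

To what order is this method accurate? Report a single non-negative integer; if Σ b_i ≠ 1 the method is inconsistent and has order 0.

b = (5/12, 7/12)
c = (0, 6/7)
Σ b_i: 5/12·1 + 7/12·1 = 1 ✓
b·c: 7/12·6/7 = 1/2 ✓; 2 stages ⇒ order 2.

2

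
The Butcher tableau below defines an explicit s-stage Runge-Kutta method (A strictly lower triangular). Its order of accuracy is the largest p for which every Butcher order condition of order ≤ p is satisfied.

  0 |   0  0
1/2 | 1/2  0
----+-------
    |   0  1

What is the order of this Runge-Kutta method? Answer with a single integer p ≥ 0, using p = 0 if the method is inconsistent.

2

b = (0, 1)
c = (0, 1/2)
Σ b_i: 1·1 = 1 ✓
b·c: 1·1/2 = 1/2 ✓; 2 stages ⇒ order 2.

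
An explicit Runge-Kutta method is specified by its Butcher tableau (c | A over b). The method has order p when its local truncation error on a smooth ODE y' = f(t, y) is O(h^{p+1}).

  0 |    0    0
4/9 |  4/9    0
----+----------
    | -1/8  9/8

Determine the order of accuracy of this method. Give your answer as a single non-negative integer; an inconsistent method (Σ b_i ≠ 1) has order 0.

2

b = (-1/8, 9/8)
c = (0, 4/9)
Σ b_i: (-1/8)·1 + 9/8·1 = 1 ✓
b·c: 9/8·4/9 = 1/2 ✓; 2 stages ⇒ order 2.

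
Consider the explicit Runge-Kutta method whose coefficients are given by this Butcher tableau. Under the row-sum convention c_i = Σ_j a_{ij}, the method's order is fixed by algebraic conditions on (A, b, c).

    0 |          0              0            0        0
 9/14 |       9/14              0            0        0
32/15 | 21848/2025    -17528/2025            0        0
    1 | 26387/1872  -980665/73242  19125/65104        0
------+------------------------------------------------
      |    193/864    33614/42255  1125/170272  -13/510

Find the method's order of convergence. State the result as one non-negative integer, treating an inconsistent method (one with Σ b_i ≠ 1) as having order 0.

b = (193/864, 33614/42255, 1125/170272, -13/510)
c = (0, 9/14, 32/15, 1)
Ac = (0, 0, -1252/225, -415/52)
Σ b_i: 193/864·1 + 33614/42255·1 + 1125/170272·1 + (-13/510)·1 = 1 ✓
b·c: 33614/42255·9/14 + 1125/170272·32/15 + (-13/510)·1 = 1/2 ✓
b·c²: 33614/42255·81/196 + 1125/170272·1024/225 + (-13/510)·1 = 1/3 ✓
b·Ac: 1125/170272·(-1252/225) + (-13/510)·(-415/52) = 1/6 ✓
b·c³: 33614/42255·729/2744 + 1125/170272·32768/3375 + (-13/510)·1 = 1/4 ✓
b·(c∘Ac): 1125/170272·(-40064/3375) + (-13/510)·(-415/52) = 1/8 ✓
b·Ac²: 1125/170272·(-626/175) + (-13/510)·(-235/56) = 1/12 ✓
b·A²c: (-13/510)·(-85/52) = 1/24 ✓; 4 stages ⇒ order 4.

4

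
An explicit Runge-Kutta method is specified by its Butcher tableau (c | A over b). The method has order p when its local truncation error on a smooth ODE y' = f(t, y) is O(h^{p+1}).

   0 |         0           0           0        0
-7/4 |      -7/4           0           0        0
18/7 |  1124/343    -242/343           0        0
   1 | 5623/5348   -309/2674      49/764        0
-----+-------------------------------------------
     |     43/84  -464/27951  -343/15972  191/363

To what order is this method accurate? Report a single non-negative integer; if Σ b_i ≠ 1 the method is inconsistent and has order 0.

b = (43/84, -464/27951, -343/15972, 191/363)
c = (0, -7/4, 18/7, 1)
Ac = (0, 0, 121/98, 561/1528)
Σ b_i: 43/84·1 + (-464/27951)·1 + (-343/15972)·1 + 191/363·1 = 1 ✓
b·c: (-464/27951)·(-7/4) + (-343/15972)·18/7 + 191/363·1 = 1/2 ✓
b·c²: (-464/27951)·49/16 + (-343/15972)·324/49 + 191/363·1 = 1/3 ✓
b·Ac: (-343/15972)·121/98 + 191/363·561/1528 = 1/6 ✓
b·c³: (-464/27951)·(-343/64) + (-343/15972)·5832/343 + 191/363·1 = 1/4 ✓
b·(c∘Ac): (-343/15972)·1089/343 + 191/363·561/1528 = 1/8 ✓
b·Ac²: (-343/15972)·(-121/56) + 191/363·429/6112 = 1/12 ✓
b·A²c: 191/363·121/1528 = 1/24 ✓; 4 stages ⇒ order 4.

4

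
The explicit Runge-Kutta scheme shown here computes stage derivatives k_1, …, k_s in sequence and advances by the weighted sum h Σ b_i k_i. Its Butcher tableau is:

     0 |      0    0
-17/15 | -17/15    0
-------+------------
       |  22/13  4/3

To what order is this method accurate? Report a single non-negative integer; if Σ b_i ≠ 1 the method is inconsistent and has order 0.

b = (22/13, 4/3)
c = (0, -17/15)
Σ b_i: 22/13·1 + 4/3·1 = 118/39 ≠ 1 ⇒ order 0.

0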